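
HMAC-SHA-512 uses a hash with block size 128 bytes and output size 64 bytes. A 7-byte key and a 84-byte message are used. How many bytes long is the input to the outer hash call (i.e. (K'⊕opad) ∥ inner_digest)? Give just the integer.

192

Key is 7 ≤ 128 bytes, zero-padded: |K'| = 128.
Outer input = (K'⊕opad) ∥ H(inner) → 128 + 64 = 192 bytes.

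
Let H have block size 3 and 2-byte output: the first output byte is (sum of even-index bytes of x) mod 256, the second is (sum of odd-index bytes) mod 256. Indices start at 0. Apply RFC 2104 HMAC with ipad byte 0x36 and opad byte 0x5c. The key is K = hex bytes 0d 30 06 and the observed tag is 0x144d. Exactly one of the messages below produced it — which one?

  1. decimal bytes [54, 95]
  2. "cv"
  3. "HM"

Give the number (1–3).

Key hex bytes 0d 30 06 is exactly B = 3 bytes: K' = 0d 30 06.
K' ⊕ ipad = 3b 06 30; K' ⊕ opad = 51 6c 5a.
m1: inner = H(3b 06 30 36 5f) = ca 3c; tag = H(51 6c 5a ca 3c) = e736
m2: inner = H(3b 06 30 63 76) = e1 69; tag = H(51 6c 5a e1 69) = 144d ← matches
m3: inner = H(3b 06 30 48 4d) = b8 4e; tag = H(51 6c 5a b8 4e) = f924

2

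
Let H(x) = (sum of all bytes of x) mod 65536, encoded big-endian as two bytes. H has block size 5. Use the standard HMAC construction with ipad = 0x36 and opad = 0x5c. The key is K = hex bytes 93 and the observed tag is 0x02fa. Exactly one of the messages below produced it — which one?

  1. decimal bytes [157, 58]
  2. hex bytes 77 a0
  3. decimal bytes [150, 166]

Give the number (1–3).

Key hex bytes 93 is 1 byte ≤ B = 5; zero-pad to 5 bytes: K' = 93 00 00 00 00.
K' ⊕ ipad = a5 36 36 36 36; K' ⊕ opad = cf 5c 5c 5c 5c.
m1: inner = H(a5 36 36 36 36 9d 3a) = 02 54; tag = H(cf 5c 5c 5c 5c 02 54) = 0295
m2: inner = H(a5 36 36 36 36 77 a0) = 02 94; tag = H(cf 5c 5c 5c 5c 02 94) = 02d5
m3: inner = H(a5 36 36 36 36 96 a6) = 02 b9; tag = H(cf 5c 5c 5c 5c 02 b9) = 02fa ← matches

3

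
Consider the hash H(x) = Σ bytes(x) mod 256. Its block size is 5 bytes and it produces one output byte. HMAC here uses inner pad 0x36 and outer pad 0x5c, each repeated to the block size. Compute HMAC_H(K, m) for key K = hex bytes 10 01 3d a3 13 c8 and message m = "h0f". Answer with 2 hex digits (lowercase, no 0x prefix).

Key hex bytes 10 01 3d a3 13 c8 is 6 bytes > B = 5, so hash it first: H(key) = cc, then zero-pad to 5 bytes: K' = cc 00 00 00 00.
K' ⊕ ipad = fa 36 36 36 36.  K' ⊕ opad = 90 5c 5c 5c 5c.
Inner input = (K'⊕ipad) ∥ m = fa 36 36 36 36 ∥ 68 30 66.
Inner hash: sum = 250+54+54+54+54+104+48+102 = 720; mod 256 = 208 → d0.
Outer input = (K'⊕opad) ∥ inner = 90 5c 5c 5c 5c ∥ d0.
Outer hash (tag): sum = 144+92+92+92+92+208 = 720; mod 256 = 208 → d0.

d0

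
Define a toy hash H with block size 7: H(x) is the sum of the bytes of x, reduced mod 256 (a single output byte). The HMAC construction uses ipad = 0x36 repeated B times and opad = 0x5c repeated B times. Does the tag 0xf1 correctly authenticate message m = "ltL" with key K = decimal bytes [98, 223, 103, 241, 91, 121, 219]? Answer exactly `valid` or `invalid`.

invalid

Key decimal bytes [98, 223, 103, 241, 91, 121, 219] = 62 df 67 f1 5b 79 db is exactly B = 7 bytes: K' = 62 df 67 f1 5b 79 db.
K' ⊕ ipad = 54 e9 51 c7 6d 4f ed; K' ⊕ opad = 3e 83 3b ad 07 25 87.
Inner hash: sum = 84+233+81+199+109+79+237+108+116+76 = 1322; mod 256 = 42 → 2a.
Outer hash (recomputed tag): sum = 62+131+59+173+7+37+135+42 = 646; mod 256 = 134 → 86.
Recomputed tag = 86; claimed = f1 → mismatch.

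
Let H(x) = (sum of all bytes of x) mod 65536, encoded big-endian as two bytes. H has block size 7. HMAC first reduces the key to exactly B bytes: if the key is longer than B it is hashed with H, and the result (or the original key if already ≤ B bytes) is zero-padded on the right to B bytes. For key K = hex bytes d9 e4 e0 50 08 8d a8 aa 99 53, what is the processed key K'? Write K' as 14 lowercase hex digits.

|K| = 10 > B = 7, so first hash the key.
H(K): sum = 217+228+224+80+8+141+168+170+153+83 = 1472 → 05 c0.
Zero-pad H(K) = 05 c0 to 7 bytes: K' = 05 c0 00 00 00 00 00.

05c00000000000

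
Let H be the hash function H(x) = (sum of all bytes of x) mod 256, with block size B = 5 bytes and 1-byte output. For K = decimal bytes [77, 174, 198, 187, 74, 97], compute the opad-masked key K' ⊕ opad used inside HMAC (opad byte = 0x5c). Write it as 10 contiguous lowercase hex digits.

Key decimal bytes [77, 174, 198, 187, 74, 97] = 4d ae c6 bb 4a 61 is 6 bytes > B = 5, so hash it first: H(key) = 27, then zero-pad to 5 bytes: K' = 27 00 00 00 00.
XOR each byte with 0x5c: 27⊕5c=7b, 00⊕5c=5c, 00⊕5c=5c, 00⊕5c=5c, 00⊕5c=5c.

7b5c5c5c5c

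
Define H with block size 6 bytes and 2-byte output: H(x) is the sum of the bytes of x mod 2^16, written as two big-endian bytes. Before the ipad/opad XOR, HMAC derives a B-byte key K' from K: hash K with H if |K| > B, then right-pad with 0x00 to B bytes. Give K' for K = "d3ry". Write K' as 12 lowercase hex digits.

643372790000

Key "d3ry" = 64 33 72 79 is 4 bytes ≤ B = 6; zero-pad to 6 bytes: K' = 64 33 72 79 00 00.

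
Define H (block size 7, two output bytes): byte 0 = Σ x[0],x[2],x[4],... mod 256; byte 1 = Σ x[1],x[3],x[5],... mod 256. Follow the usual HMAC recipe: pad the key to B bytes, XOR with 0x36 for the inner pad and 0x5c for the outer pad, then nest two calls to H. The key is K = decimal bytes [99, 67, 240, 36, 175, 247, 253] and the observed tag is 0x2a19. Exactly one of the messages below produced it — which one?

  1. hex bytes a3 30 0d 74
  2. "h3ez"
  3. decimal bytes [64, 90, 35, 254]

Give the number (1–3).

Key decimal bytes [99, 67, 240, 36, 175, 247, 253] = 63 43 f0 24 af f7 fd is exactly B = 7 bytes: K' = 63 43 f0 24 af f7 fd.
K' ⊕ ipad = 55 75 c6 12 99 c1 cb; K' ⊕ opad = 3f 1f ac 78 f3 ab a1.
m1: inner = H(55 75 c6 12 99 c1 cb a3 30 0d 74) = 23 f8; tag = H(3f 1f ac 78 f3 ab a1 23 f8) = 7765
m2: inner = H(55 75 c6 12 99 c1 cb 68 33 65 7a) = 2c 15; tag = H(3f 1f ac 78 f3 ab a1 2c 15) = 946e
m3: inner = H(55 75 c6 12 99 c1 cb 40 5a 23 fe) = d7 ab; tag = H(3f 1f ac 78 f3 ab a1 d7 ab) = 2a19 ← matches

3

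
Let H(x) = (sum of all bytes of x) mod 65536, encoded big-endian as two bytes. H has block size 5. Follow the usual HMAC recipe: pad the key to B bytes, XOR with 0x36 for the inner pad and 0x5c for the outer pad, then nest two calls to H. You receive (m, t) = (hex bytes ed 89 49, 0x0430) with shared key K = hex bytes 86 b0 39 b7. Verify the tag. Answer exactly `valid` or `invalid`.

valid

Key hex bytes 86 b0 39 b7 is 4 bytes ≤ B = 5; zero-pad to 5 bytes: K' = 86 b0 39 b7 00.
K' ⊕ ipad = b0 86 0f 81 36; K' ⊕ opad = da ec 65 eb 5c.
Inner hash: sum = 176+134+15+129+54+237+137+73 = 955 → 03 bb.
Outer hash (recomputed tag): sum = 218+236+101+235+92+3+187 = 1072 → 04 30.
Recomputed tag = 0430; claimed = 0430 → match.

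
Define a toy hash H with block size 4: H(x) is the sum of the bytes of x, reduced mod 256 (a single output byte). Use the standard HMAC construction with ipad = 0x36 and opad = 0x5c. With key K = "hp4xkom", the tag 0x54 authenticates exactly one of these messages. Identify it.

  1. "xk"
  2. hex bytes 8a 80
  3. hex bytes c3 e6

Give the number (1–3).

2

Key "hp4xkom" = 68 70 34 78 6b 6f 6d is 7 bytes > B = 4, so hash it first: H(key) = cb, then zero-pad to 4 bytes: K' = cb 00 00 00.
K' ⊕ ipad = fd 36 36 36; K' ⊕ opad = 97 5c 5c 5c.
m1: inner = H(fd 36 36 36 78 6b) = 82; tag = H(97 5c 5c 5c 82) = 2d
m2: inner = H(fd 36 36 36 8a 80) = a9; tag = H(97 5c 5c 5c a9) = 54 ← matches
m3: inner = H(fd 36 36 36 c3 e6) = 48; tag = H(97 5c 5c 5c 48) = f3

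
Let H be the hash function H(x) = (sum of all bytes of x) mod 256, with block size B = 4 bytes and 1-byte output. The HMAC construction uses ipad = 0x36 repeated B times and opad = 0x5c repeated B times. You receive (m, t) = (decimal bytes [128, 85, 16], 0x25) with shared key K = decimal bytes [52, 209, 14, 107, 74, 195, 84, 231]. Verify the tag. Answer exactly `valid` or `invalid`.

Key decimal bytes [52, 209, 14, 107, 74, 195, 84, 231] = 34 d1 0e 6b 4a c3 54 e7 is 8 bytes > B = 4, so hash it first: H(key) = c6, then zero-pad to 4 bytes: K' = c6 00 00 00.
K' ⊕ ipad = f0 36 36 36; K' ⊕ opad = 9a 5c 5c 5c.
Inner hash: sum = 240+54+54+54+128+85+16 = 631; mod 256 = 119 → 77.
Outer hash (recomputed tag): sum = 154+92+92+92+119 = 549; mod 256 = 37 → 25.
Recomputed tag = 25; claimed = 25 → match.

valid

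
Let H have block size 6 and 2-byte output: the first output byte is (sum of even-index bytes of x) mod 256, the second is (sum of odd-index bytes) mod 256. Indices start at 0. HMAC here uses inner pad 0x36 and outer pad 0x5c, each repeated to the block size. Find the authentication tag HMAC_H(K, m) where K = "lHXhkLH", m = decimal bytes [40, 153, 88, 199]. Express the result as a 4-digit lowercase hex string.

10ee

Key "lHXhkLH" = 6c 48 58 68 6b 4c 48 is 7 bytes > B = 6, so hash it first: H(key) = 77 fc, then zero-pad to 6 bytes: K' = 77 fc 00 00 00 00.
K' ⊕ ipad = 41 ca 36 36 36 36.  K' ⊕ opad = 2b a0 5c 5c 5c 5c.
Inner input = (K'⊕ipad) ∥ m = 41 ca 36 36 36 36 ∥ 28 99 58 c7.
Inner hash: even-index sum = 301 mod 256 = 45; odd-index sum = 662 mod 256 = 150 → 2d 96.
Outer input = (K'⊕opad) ∥ inner = 2b a0 5c 5c 5c 5c ∥ 2d 96.
Outer hash (tag): even-index sum = 272 mod 256 = 16; odd-index sum = 494 mod 256 = 238 → 10 ee.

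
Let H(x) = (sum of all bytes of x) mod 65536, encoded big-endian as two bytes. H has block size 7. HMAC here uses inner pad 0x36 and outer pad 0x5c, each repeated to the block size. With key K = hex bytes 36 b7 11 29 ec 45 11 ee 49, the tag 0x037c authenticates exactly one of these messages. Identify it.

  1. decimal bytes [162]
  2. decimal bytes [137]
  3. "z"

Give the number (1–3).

3

Key hex bytes 36 b7 11 29 ec 45 11 ee 49 is 9 bytes > B = 7, so hash it first: H(key) = 03 a0, then zero-pad to 7 bytes: K' = 03 a0 00 00 00 00 00.
K' ⊕ ipad = 35 96 36 36 36 36 36; K' ⊕ opad = 5f fc 5c 5c 5c 5c 5c.
m1: inner = H(35 96 36 36 36 36 36 a2) = 02 7b; tag = H(5f fc 5c 5c 5c 5c 5c 02 7b) = 03a4
m2: inner = H(35 96 36 36 36 36 36 89) = 02 62; tag = H(5f fc 5c 5c 5c 5c 5c 02 62) = 038b
m3: inner = H(35 96 36 36 36 36 36 7a) = 02 53; tag = H(5f fc 5c 5c 5c 5c 5c 02 53) = 037c ← matches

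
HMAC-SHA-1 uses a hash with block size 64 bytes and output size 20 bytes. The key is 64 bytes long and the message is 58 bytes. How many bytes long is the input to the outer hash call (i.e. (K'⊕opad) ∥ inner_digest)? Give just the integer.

Key is 64 ≤ 64 bytes, zero-padded: |K'| = 64.
Outer input = (K'⊕opad) ∥ H(inner) → 64 + 20 = 84 bytes.

84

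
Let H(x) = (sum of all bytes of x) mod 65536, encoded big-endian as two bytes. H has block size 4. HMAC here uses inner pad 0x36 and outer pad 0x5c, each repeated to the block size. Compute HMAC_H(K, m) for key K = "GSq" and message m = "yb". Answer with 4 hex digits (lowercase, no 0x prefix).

Key "GSq" = 47 53 71 is 3 bytes ≤ B = 4; zero-pad to 4 bytes: K' = 47 53 71 00.
K' ⊕ ipad = 71 65 47 36.  K' ⊕ opad = 1b 0f 2d 5c.
Inner input = (K'⊕ipad) ∥ m = 71 65 47 36 ∥ 79 62.
Inner hash: sum = 113+101+71+54+121+98 = 558 → 02 2e.
Outer input = (K'⊕opad) ∥ inner = 1b 0f 2d 5c ∥ 02 2e.
Outer hash (tag): sum = 27+15+45+92+2+46 = 227 → 00 e3.

00e3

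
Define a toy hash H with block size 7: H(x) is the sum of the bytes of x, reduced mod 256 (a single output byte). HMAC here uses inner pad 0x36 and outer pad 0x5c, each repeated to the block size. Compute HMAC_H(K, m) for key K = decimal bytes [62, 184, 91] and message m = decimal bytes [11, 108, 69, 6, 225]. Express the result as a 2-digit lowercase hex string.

3b

Key decimal bytes [62, 184, 91] = 3e b8 5b is 3 bytes ≤ B = 7; zero-pad to 7 bytes: K' = 3e b8 5b 00 00 00 00.
K' ⊕ ipad = 08 8e 6d 36 36 36 36.  K' ⊕ opad = 62 e4 07 5c 5c 5c 5c.
Inner input = (K'⊕ipad) ∥ m = 08 8e 6d 36 36 36 36 ∥ 0b 6c 45 06 e1.
Inner hash: sum = 8+142+109+54+54+54+54+11+108+69+6+225 = 894; mod 256 = 126 → 7e.
Outer input = (K'⊕opad) ∥ inner = 62 e4 07 5c 5c 5c 5c ∥ 7e.
Outer hash (tag): sum = 98+228+7+92+92+92+92+126 = 827; mod 256 = 59 → 3b.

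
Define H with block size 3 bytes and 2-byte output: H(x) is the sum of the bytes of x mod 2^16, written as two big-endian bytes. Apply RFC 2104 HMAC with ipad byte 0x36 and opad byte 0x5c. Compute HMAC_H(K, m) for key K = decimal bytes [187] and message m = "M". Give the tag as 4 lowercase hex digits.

Key decimal bytes [187] = bb is 1 byte ≤ B = 3; zero-pad to 3 bytes: K' = bb 00 00.
K' ⊕ ipad = 8d 36 36.  K' ⊕ opad = e7 5c 5c.
Inner input = (K'⊕ipad) ∥ m = 8d 36 36 ∥ 4d.
Inner hash: sum = 141+54+54+77 = 326 → 01 46.
Outer input = (K'⊕opad) ∥ inner = e7 5c 5c ∥ 01 46.
Outer hash (tag): sum = 231+92+92+1+70 = 486 → 01 e6.

01e6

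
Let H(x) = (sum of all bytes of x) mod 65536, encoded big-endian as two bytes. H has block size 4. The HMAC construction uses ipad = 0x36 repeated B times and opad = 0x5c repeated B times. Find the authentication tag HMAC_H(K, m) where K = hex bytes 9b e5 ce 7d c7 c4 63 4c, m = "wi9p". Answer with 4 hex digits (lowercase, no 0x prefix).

01c7

Key hex bytes 9b e5 ce 7d c7 c4 63 4c is 8 bytes > B = 4, so hash it first: H(key) = 05 05, then zero-pad to 4 bytes: K' = 05 05 00 00.
K' ⊕ ipad = 33 33 36 36.  K' ⊕ opad = 59 59 5c 5c.
Inner input = (K'⊕ipad) ∥ m = 33 33 36 36 ∥ 77 69 39 70.
Inner hash: sum = 51+51+54+54+119+105+57+112 = 603 → 02 5b.
Outer input = (K'⊕opad) ∥ inner = 59 59 5c 5c ∥ 02 5b.
Outer hash (tag): sum = 89+89+92+92+2+91 = 455 → 01 c7.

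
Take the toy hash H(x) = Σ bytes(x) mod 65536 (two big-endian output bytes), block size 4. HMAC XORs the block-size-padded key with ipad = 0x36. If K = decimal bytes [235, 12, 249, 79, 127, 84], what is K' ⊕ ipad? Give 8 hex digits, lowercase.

35243636

Key decimal bytes [235, 12, 249, 79, 127, 84] = eb 0c f9 4f 7f 54 is 6 bytes > B = 4, so hash it first: H(key) = 03 12, then zero-pad to 4 bytes: K' = 03 12 00 00.
XOR each byte with 0x36: 03⊕36=35, 12⊕36=24, 00⊕36=36, 00⊕36=36.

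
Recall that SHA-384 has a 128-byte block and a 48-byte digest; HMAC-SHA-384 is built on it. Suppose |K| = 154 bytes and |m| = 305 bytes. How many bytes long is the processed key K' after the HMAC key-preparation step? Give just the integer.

128

Key is 154 > 128 bytes, so it is hashed to 48 bytes then zero-padded to 128: |K'| = 128.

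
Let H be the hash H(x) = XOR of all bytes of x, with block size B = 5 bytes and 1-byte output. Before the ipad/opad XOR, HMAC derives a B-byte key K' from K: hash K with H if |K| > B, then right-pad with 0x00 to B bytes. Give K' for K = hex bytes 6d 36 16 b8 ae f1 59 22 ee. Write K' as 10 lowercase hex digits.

3f00000000

|K| = 9 > B = 5, so first hash the key.
H(K): XOR 6d⊕36⊕16⊕b8⊕ae⊕f1⊕59⊕22⊕ee = 3f.
Zero-pad H(K) = 3f to 5 bytes: K' = 3f 00 00 00 00.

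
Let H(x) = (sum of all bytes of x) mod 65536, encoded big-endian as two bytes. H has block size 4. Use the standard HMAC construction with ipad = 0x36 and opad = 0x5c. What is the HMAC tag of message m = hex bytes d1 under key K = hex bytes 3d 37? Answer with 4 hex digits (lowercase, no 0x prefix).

01ce

Key hex bytes 3d 37 is 2 bytes ≤ B = 4; zero-pad to 4 bytes: K' = 3d 37 00 00.
K' ⊕ ipad = 0b 01 36 36.  K' ⊕ opad = 61 6b 5c 5c.
Inner input = (K'⊕ipad) ∥ m = 0b 01 36 36 ∥ d1.
Inner hash: sum = 11+1+54+54+209 = 329 → 01 49.
Outer input = (K'⊕opad) ∥ inner = 61 6b 5c 5c ∥ 01 49.
Outer hash (tag): sum = 97+107+92+92+1+73 = 462 → 01 ce.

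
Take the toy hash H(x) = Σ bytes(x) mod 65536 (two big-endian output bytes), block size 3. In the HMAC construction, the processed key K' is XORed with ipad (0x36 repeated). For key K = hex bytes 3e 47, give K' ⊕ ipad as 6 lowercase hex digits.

087136

Key hex bytes 3e 47 is 2 bytes ≤ B = 3; zero-pad to 3 bytes: K' = 3e 47 00.
XOR each byte with 0x36: 3e⊕36=08, 47⊕36=71, 00⊕36=36.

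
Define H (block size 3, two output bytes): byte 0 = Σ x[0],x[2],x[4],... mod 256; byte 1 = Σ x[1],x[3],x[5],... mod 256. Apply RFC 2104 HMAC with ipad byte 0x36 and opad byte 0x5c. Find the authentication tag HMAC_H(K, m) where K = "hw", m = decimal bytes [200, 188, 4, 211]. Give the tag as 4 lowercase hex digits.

Key "hw" = 68 77 is 2 bytes ≤ B = 3; zero-pad to 3 bytes: K' = 68 77 00.
K' ⊕ ipad = 5e 41 36.  K' ⊕ opad = 34 2b 5c.
Inner input = (K'⊕ipad) ∥ m = 5e 41 36 ∥ c8 bc 04 d3.
Inner hash: even-index sum = 547 mod 256 = 35; odd-index sum = 269 mod 256 = 13 → 23 0d.
Outer input = (K'⊕opad) ∥ inner = 34 2b 5c ∥ 23 0d.
Outer hash (tag): even-index sum = 157 mod 256 = 157; odd-index sum = 78 mod 256 = 78 → 9d 4e.

9d4e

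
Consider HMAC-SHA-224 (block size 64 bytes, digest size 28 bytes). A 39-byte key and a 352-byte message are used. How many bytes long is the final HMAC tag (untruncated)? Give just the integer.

The tag is one SHA-224 digest: 28 bytes.

28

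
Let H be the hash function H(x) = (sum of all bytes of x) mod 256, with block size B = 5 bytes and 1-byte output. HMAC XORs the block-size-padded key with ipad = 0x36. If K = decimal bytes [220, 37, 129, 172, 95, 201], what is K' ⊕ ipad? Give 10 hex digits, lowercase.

6036363636

Key decimal bytes [220, 37, 129, 172, 95, 201] = dc 25 81 ac 5f c9 is 6 bytes > B = 5, so hash it first: H(key) = 56, then zero-pad to 5 bytes: K' = 56 00 00 00 00.
XOR each byte with 0x36: 56⊕36=60, 00⊕36=36, 00⊕36=36, 00⊕36=36, 00⊕36=36.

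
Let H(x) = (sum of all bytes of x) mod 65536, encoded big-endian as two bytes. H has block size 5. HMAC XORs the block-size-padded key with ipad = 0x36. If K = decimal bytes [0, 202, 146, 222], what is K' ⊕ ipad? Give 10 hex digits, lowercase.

36fca4e836

Key decimal bytes [0, 202, 146, 222] = 00 ca 92 de is 4 bytes ≤ B = 5; zero-pad to 5 bytes: K' = 00 ca 92 de 00.
XOR each byte with 0x36: 00⊕36=36, ca⊕36=fc, 92⊕36=a4, de⊕36=e8, 00⊕36=36.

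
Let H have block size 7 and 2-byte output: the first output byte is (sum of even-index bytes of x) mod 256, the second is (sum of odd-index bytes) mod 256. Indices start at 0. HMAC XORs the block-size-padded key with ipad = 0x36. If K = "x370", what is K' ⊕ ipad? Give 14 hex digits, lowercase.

4e050106363636

Key "x370" = 78 33 37 30 is 4 bytes ≤ B = 7; zero-pad to 7 bytes: K' = 78 33 37 30 00 00 00.
XOR each byte with 0x36: 78⊕36=4e, 33⊕36=05, 37⊕36=01, 30⊕36=06, 00⊕36=36, 00⊕36=36, 00⊕36=36.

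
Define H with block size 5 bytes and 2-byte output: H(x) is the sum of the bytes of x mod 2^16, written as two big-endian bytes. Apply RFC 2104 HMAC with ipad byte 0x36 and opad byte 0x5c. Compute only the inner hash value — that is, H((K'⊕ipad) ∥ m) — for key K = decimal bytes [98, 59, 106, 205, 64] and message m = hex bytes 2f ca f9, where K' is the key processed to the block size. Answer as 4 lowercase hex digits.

0420

Key decimal bytes [98, 59, 106, 205, 64] = 62 3b 6a cd 40 is exactly B = 5 bytes: K' = 62 3b 6a cd 40.
K' ⊕ ipad = 54 0d 5c fb 76.
Inner input = 54 0d 5c fb 76 ∥ 2f ca f9.
Inner hash: sum = 84+13+92+251+118+47+202+249 = 1056 → 04 20.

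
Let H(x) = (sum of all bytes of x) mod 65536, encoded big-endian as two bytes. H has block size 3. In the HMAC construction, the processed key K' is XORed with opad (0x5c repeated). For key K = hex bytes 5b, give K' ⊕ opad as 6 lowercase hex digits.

Key hex bytes 5b is 1 byte ≤ B = 3; zero-pad to 3 bytes: K' = 5b 00 00.
XOR each byte with 0x5c: 5b⊕5c=07, 00⊕5c=5c, 00⊕5c=5c.

075c5c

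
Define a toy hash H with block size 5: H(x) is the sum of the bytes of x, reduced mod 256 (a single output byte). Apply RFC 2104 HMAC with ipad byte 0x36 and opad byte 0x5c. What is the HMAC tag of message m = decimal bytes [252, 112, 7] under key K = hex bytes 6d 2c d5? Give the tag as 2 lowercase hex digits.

Key hex bytes 6d 2c d5 is 3 bytes ≤ B = 5; zero-pad to 5 bytes: K' = 6d 2c d5 00 00.
K' ⊕ ipad = 5b 1a e3 36 36.  K' ⊕ opad = 31 70 89 5c 5c.
Inner input = (K'⊕ipad) ∥ m = 5b 1a e3 36 36 ∥ fc 70 07.
Inner hash: sum = 91+26+227+54+54+252+112+7 = 823; mod 256 = 55 → 37.
Outer input = (K'⊕opad) ∥ inner = 31 70 89 5c 5c ∥ 37.
Outer hash (tag): sum = 49+112+137+92+92+55 = 537; mod 256 = 25 → 19.

19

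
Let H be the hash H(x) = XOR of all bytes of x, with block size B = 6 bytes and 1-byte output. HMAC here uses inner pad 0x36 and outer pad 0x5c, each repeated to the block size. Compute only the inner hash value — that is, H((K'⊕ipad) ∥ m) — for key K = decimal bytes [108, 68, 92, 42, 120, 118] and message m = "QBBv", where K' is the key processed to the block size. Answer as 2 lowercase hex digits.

77

Key decimal bytes [108, 68, 92, 42, 120, 118] = 6c 44 5c 2a 78 76 is exactly B = 6 bytes: K' = 6c 44 5c 2a 78 76.
K' ⊕ ipad = 5a 72 6a 1c 4e 40.
Inner input = 5a 72 6a 1c 4e 40 ∥ 51 42 42 76.
Inner hash: XOR 5a⊕72⊕6a⊕1c⊕4e⊕40⊕51⊕42⊕42⊕76 = 77.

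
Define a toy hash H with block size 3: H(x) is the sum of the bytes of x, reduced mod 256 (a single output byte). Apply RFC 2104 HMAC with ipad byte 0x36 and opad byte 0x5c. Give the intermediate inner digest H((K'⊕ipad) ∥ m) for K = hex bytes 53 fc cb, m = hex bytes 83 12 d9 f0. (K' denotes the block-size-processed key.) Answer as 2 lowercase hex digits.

8a

Key hex bytes 53 fc cb is exactly B = 3 bytes: K' = 53 fc cb.
K' ⊕ ipad = 65 ca fd.
Inner input = 65 ca fd ∥ 83 12 d9 f0.
Inner hash: sum = 101+202+253+131+18+217+240 = 1162; mod 256 = 138 → 8a.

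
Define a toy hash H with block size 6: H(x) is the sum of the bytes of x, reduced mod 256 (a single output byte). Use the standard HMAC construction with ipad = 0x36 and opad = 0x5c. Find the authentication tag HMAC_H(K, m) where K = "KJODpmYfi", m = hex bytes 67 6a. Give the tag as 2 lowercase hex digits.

Key "KJODpmYfi" = 4b 4a 4f 44 70 6d 59 66 69 is 9 bytes > B = 6, so hash it first: H(key) = 2d, then zero-pad to 6 bytes: K' = 2d 00 00 00 00 00.
K' ⊕ ipad = 1b 36 36 36 36 36.  K' ⊕ opad = 71 5c 5c 5c 5c 5c.
Inner input = (K'⊕ipad) ∥ m = 1b 36 36 36 36 36 ∥ 67 6a.
Inner hash: sum = 27+54+54+54+54+54+103+106 = 506; mod 256 = 250 → fa.
Outer input = (K'⊕opad) ∥ inner = 71 5c 5c 5c 5c 5c ∥ fa.
Outer hash (tag): sum = 113+92+92+92+92+92+250 = 823; mod 256 = 55 → 37.

37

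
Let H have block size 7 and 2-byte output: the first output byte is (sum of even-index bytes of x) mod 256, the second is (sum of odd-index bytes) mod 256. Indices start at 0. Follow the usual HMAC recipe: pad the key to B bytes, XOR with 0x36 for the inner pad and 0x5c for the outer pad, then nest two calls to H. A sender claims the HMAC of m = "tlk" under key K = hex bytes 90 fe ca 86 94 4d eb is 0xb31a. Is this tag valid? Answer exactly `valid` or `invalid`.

valid

Key hex bytes 90 fe ca 86 94 4d eb is exactly B = 7 bytes: K' = 90 fe ca 86 94 4d eb.
K' ⊕ ipad = a6 c8 fc b0 a2 7b dd; K' ⊕ opad = cc a2 96 da c8 11 b7.
Inner hash: even-index sum = 909 mod 256 = 141; odd-index sum = 722 mod 256 = 210 → 8d d2.
Outer hash (recomputed tag): even-index sum = 947 mod 256 = 179; odd-index sum = 538 mod 256 = 26 → b3 1a.
Recomputed tag = b31a; claimed = b31a → match.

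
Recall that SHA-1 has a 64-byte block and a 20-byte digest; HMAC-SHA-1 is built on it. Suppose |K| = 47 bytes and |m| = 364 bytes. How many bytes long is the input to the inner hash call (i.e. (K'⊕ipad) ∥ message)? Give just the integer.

428

Key is 47 ≤ 64 bytes, zero-padded: |K'| = 64.
Inner input = (K'⊕ipad) ∥ m → 64 + 364 = 428 bytes.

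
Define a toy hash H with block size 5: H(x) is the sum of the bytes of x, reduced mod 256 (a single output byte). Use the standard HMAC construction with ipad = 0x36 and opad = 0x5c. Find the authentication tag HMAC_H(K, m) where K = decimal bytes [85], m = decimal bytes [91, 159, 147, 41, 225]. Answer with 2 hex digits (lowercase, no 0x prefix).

Key decimal bytes [85] = 55 is 1 byte ≤ B = 5; zero-pad to 5 bytes: K' = 55 00 00 00 00.
K' ⊕ ipad = 63 36 36 36 36.  K' ⊕ opad = 09 5c 5c 5c 5c.
Inner input = (K'⊕ipad) ∥ m = 63 36 36 36 36 ∥ 5b 9f 93 29 e1.
Inner hash: sum = 99+54+54+54+54+91+159+147+41+225 = 978; mod 256 = 210 → d2.
Outer input = (K'⊕opad) ∥ inner = 09 5c 5c 5c 5c ∥ d2.
Outer hash (tag): sum = 9+92+92+92+92+210 = 587; mod 256 = 75 → 4b.

4b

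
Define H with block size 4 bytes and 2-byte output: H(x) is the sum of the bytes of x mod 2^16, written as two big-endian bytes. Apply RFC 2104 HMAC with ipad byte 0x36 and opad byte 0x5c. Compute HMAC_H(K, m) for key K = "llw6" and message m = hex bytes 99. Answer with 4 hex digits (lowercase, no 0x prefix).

Key "llw6" = 6c 6c 77 36 is exactly B = 4 bytes: K' = 6c 6c 77 36.
K' ⊕ ipad = 5a 5a 41 00.  K' ⊕ opad = 30 30 2b 6a.
Inner input = (K'⊕ipad) ∥ m = 5a 5a 41 00 ∥ 99.
Inner hash: sum = 90+90+65+0+153 = 398 → 01 8e.
Outer input = (K'⊕opad) ∥ inner = 30 30 2b 6a ∥ 01 8e.
Outer hash (tag): sum = 48+48+43+106+1+142 = 388 → 01 84.

0184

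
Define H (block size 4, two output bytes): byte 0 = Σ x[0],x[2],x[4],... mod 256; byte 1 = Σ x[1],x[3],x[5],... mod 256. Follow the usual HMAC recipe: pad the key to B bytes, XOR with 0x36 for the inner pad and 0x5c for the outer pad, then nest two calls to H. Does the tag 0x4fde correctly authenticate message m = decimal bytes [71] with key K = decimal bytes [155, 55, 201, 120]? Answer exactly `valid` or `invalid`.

valid

Key decimal bytes [155, 55, 201, 120] = 9b 37 c9 78 is exactly B = 4 bytes: K' = 9b 37 c9 78.
K' ⊕ ipad = ad 01 ff 4e; K' ⊕ opad = c7 6b 95 24.
Inner hash: even-index sum = 499 mod 256 = 243; odd-index sum = 79 mod 256 = 79 → f3 4f.
Outer hash (recomputed tag): even-index sum = 591 mod 256 = 79; odd-index sum = 222 mod 256 = 222 → 4f de.
Recomputed tag = 4fde; claimed = 4fde → match.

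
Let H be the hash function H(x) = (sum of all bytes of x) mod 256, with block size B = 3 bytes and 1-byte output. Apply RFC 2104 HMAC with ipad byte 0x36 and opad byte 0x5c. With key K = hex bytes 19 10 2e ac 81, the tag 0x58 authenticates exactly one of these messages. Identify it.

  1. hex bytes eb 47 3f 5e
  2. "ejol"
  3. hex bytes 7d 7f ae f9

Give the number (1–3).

Key hex bytes 19 10 2e ac 81 is 5 bytes > B = 3, so hash it first: H(key) = 84, then zero-pad to 3 bytes: K' = 84 00 00.
K' ⊕ ipad = b2 36 36; K' ⊕ opad = d8 5c 5c.
m1: inner = H(b2 36 36 eb 47 3f 5e) = ed; tag = H(d8 5c 5c ed) = 7d
m2: inner = H(b2 36 36 65 6a 6f 6c) = c8; tag = H(d8 5c 5c c8) = 58 ← matches
m3: inner = H(b2 36 36 7d 7f ae f9) = c1; tag = H(d8 5c 5c c1) = 51

2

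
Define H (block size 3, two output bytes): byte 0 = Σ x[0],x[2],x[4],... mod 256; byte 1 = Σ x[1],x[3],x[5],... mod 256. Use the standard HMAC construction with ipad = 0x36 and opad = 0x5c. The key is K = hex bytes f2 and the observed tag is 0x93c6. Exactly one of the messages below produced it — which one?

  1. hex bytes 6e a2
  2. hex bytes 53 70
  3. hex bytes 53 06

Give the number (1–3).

2

Key hex bytes f2 is 1 byte ≤ B = 3; zero-pad to 3 bytes: K' = f2 00 00.
K' ⊕ ipad = c4 36 36; K' ⊕ opad = ae 5c 5c.
m1: inner = H(c4 36 36 6e a2) = 9c a4; tag = H(ae 5c 5c 9c a4) = aef8
m2: inner = H(c4 36 36 53 70) = 6a 89; tag = H(ae 5c 5c 6a 89) = 93c6 ← matches
m3: inner = H(c4 36 36 53 06) = 00 89; tag = H(ae 5c 5c 00 89) = 935c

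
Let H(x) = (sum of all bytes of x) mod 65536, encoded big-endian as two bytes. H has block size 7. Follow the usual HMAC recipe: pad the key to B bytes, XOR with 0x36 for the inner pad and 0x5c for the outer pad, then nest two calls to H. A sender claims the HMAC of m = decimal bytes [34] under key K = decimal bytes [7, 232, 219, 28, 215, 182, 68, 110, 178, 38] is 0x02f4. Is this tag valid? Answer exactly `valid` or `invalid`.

Key decimal bytes [7, 232, 219, 28, 215, 182, 68, 110, 178, 38] = 07 e8 db 1c d7 b6 44 6e b2 26 is 10 bytes > B = 7, so hash it first: H(key) = 04 fd, then zero-pad to 7 bytes: K' = 04 fd 00 00 00 00 00.
K' ⊕ ipad = 32 cb 36 36 36 36 36; K' ⊕ opad = 58 a1 5c 5c 5c 5c 5c.
Inner hash: sum = 50+203+54+54+54+54+54+34 = 557 → 02 2d.
Outer hash (recomputed tag): sum = 88+161+92+92+92+92+92+2+45 = 756 → 02 f4.
Recomputed tag = 02f4; claimed = 02f4 → match.

valid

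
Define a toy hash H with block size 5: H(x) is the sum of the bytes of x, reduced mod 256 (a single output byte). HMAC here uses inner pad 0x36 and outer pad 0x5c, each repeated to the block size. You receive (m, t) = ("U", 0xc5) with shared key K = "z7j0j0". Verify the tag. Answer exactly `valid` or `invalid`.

invalid

Key "z7j0j0" = 7a 37 6a 30 6a 30 is 6 bytes > B = 5, so hash it first: H(key) = e5, then zero-pad to 5 bytes: K' = e5 00 00 00 00.
K' ⊕ ipad = d3 36 36 36 36; K' ⊕ opad = b9 5c 5c 5c 5c.
Inner hash: sum = 211+54+54+54+54+85 = 512; mod 256 = 0 → 00.
Outer hash (recomputed tag): sum = 185+92+92+92+92+0 = 553; mod 256 = 41 → 29.
Recomputed tag = 29; claimed = c5 → mismatch.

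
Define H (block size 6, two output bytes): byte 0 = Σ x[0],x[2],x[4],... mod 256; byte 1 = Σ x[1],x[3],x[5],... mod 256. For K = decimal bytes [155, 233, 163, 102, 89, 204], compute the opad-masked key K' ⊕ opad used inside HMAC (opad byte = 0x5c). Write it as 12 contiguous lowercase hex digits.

Key decimal bytes [155, 233, 163, 102, 89, 204] = 9b e9 a3 66 59 cc is exactly B = 6 bytes: K' = 9b e9 a3 66 59 cc.
XOR each byte with 0x5c: 9b⊕5c=c7, e9⊕5c=b5, a3⊕5c=ff, 66⊕5c=3a, 59⊕5c=05, cc⊕5c=90.

c7b5ff3a0590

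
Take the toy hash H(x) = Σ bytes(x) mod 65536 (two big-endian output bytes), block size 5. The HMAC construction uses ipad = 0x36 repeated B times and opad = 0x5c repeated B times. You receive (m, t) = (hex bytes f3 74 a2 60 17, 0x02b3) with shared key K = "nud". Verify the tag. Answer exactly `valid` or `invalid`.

invalid

Key "nud" = 6e 75 64 is 3 bytes ≤ B = 5; zero-pad to 5 bytes: K' = 6e 75 64 00 00.
K' ⊕ ipad = 58 43 52 36 36; K' ⊕ opad = 32 29 38 5c 5c.
Inner hash: sum = 88+67+82+54+54+243+116+162+96+23 = 985 → 03 d9.
Outer hash (recomputed tag): sum = 50+41+56+92+92+3+217 = 551 → 02 27.
Recomputed tag = 0227; claimed = 02b3 → mismatch.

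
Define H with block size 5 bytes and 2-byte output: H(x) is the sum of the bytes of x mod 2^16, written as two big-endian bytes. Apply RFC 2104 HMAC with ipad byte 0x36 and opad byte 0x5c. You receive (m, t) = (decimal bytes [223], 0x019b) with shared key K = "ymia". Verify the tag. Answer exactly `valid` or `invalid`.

valid

Key "ymia" = 79 6d 69 61 is 4 bytes ≤ B = 5; zero-pad to 5 bytes: K' = 79 6d 69 61 00.
K' ⊕ ipad = 4f 5b 5f 57 36; K' ⊕ opad = 25 31 35 3d 5c.
Inner hash: sum = 79+91+95+87+54+223 = 629 → 02 75.
Outer hash (recomputed tag): sum = 37+49+53+61+92+2+117 = 411 → 01 9b.
Recomputed tag = 019b; claimed = 019b → match.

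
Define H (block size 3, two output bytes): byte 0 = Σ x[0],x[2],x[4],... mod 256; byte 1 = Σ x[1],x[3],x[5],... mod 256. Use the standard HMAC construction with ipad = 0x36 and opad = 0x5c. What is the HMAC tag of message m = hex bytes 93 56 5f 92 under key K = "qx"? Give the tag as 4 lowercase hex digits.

c989

Key "qx" = 71 78 is 2 bytes ≤ B = 3; zero-pad to 3 bytes: K' = 71 78 00.
K' ⊕ ipad = 47 4e 36.  K' ⊕ opad = 2d 24 5c.
Inner input = (K'⊕ipad) ∥ m = 47 4e 36 ∥ 93 56 5f 92.
Inner hash: even-index sum = 357 mod 256 = 101; odd-index sum = 320 mod 256 = 64 → 65 40.
Outer input = (K'⊕opad) ∥ inner = 2d 24 5c ∥ 65 40.
Outer hash (tag): even-index sum = 201 mod 256 = 201; odd-index sum = 137 mod 256 = 137 → c9 89.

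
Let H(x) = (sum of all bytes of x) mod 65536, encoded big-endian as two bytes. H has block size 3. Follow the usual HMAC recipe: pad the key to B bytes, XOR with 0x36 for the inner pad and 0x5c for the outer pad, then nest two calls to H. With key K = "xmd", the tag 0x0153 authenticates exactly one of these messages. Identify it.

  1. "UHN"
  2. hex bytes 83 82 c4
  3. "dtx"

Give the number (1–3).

Key "xmd" = 78 6d 64 is exactly B = 3 bytes: K' = 78 6d 64.
K' ⊕ ipad = 4e 5b 52; K' ⊕ opad = 24 31 38.
m1: inner = H(4e 5b 52 55 48 4e) = 01 e6; tag = H(24 31 38 01 e6) = 0174
m2: inner = H(4e 5b 52 83 82 c4) = 02 c4; tag = H(24 31 38 02 c4) = 0153 ← matches
m3: inner = H(4e 5b 52 64 74 78) = 02 4b; tag = H(24 31 38 02 4b) = 00da

2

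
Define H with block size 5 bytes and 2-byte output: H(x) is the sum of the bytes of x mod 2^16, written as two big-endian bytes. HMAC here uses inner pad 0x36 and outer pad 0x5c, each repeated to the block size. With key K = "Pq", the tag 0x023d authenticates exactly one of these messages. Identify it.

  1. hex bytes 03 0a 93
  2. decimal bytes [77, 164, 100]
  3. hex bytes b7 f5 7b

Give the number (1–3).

1

Key "Pq" = 50 71 is 2 bytes ≤ B = 5; zero-pad to 5 bytes: K' = 50 71 00 00 00.
K' ⊕ ipad = 66 47 36 36 36; K' ⊕ opad = 0c 2d 5c 5c 5c.
m1: inner = H(66 47 36 36 36 03 0a 93) = 01 ef; tag = H(0c 2d 5c 5c 5c 01 ef) = 023d ← matches
m2: inner = H(66 47 36 36 36 4d a4 64) = 02 a4; tag = H(0c 2d 5c 5c 5c 02 a4) = 01f3
m3: inner = H(66 47 36 36 36 b7 f5 7b) = 03 76; tag = H(0c 2d 5c 5c 5c 03 76) = 01c6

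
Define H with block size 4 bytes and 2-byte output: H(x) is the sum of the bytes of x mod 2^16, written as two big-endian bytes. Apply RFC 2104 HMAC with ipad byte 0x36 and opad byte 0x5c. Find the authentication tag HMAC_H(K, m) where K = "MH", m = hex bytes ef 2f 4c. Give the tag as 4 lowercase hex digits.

01ae

Key "MH" = 4d 48 is 2 bytes ≤ B = 4; zero-pad to 4 bytes: K' = 4d 48 00 00.
K' ⊕ ipad = 7b 7e 36 36.  K' ⊕ opad = 11 14 5c 5c.
Inner input = (K'⊕ipad) ∥ m = 7b 7e 36 36 ∥ ef 2f 4c.
Inner hash: sum = 123+126+54+54+239+47+76 = 719 → 02 cf.
Outer input = (K'⊕opad) ∥ inner = 11 14 5c 5c ∥ 02 cf.
Outer hash (tag): sum = 17+20+92+92+2+207 = 430 → 01 ae.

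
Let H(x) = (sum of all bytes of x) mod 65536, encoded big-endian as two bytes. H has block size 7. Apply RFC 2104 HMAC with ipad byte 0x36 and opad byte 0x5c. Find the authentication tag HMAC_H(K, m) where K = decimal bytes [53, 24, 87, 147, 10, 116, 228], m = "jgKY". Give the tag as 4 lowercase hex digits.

03bc

Key decimal bytes [53, 24, 87, 147, 10, 116, 228] = 35 18 57 93 0a 74 e4 is exactly B = 7 bytes: K' = 35 18 57 93 0a 74 e4.
K' ⊕ ipad = 03 2e 61 a5 3c 42 d2.  K' ⊕ opad = 69 44 0b cf 56 28 b8.
Inner input = (K'⊕ipad) ∥ m = 03 2e 61 a5 3c 42 d2 ∥ 6a 67 4b 59.
Inner hash: sum = 3+46+97+165+60+66+210+106+103+75+89 = 1020 → 03 fc.
Outer input = (K'⊕opad) ∥ inner = 69 44 0b cf 56 28 b8 ∥ 03 fc.
Outer hash (tag): sum = 105+68+11+207+86+40+184+3+252 = 956 → 03 bc.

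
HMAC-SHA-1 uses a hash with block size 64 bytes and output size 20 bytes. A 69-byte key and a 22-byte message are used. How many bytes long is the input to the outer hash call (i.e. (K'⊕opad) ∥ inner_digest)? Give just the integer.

Key is 69 > 64 bytes, so it is hashed to 20 bytes then zero-padded to 64: |K'| = 64.
Outer input = (K'⊕opad) ∥ H(inner) → 64 + 20 = 84 bytes.

84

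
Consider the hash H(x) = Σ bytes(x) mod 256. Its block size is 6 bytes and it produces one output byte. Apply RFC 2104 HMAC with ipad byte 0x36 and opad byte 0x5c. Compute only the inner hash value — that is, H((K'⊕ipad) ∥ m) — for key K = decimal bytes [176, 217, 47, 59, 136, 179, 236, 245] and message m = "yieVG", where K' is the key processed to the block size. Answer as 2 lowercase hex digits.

2b

Key decimal bytes [176, 217, 47, 59, 136, 179, 236, 245] = b0 d9 2f 3b 88 b3 ec f5 is 8 bytes > B = 6, so hash it first: H(key) = 0f, then zero-pad to 6 bytes: K' = 0f 00 00 00 00 00.
K' ⊕ ipad = 39 36 36 36 36 36.
Inner input = 39 36 36 36 36 36 ∥ 79 69 65 56 47.
Inner hash: sum = 57+54+54+54+54+54+121+105+101+86+71 = 811; mod 256 = 43 → 2b.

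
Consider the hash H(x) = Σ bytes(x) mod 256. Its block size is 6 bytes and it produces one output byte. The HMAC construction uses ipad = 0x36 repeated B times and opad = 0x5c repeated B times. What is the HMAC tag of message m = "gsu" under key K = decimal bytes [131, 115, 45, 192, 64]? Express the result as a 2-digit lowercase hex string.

99

Key decimal bytes [131, 115, 45, 192, 64] = 83 73 2d c0 40 is 5 bytes ≤ B = 6; zero-pad to 6 bytes: K' = 83 73 2d c0 40 00.
K' ⊕ ipad = b5 45 1b f6 76 36.  K' ⊕ opad = df 2f 71 9c 1c 5c.
Inner input = (K'⊕ipad) ∥ m = b5 45 1b f6 76 36 ∥ 67 73 75.
Inner hash: sum = 181+69+27+246+118+54+103+115+117 = 1030; mod 256 = 6 → 06.
Outer input = (K'⊕opad) ∥ inner = df 2f 71 9c 1c 5c ∥ 06.
Outer hash (tag): sum = 223+47+113+156+28+92+6 = 665; mod 256 = 153 → 99.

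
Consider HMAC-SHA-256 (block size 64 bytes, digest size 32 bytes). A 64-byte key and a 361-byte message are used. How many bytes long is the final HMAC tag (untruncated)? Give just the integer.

32

The tag is one SHA-256 digest: 32 bytes.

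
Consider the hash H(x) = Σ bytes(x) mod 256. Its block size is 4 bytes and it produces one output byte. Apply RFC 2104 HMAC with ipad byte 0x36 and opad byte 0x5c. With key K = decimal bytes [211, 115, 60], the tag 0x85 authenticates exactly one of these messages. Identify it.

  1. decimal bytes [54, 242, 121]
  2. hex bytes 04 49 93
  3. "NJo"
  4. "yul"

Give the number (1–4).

Key decimal bytes [211, 115, 60] = d3 73 3c is 3 bytes ≤ B = 4; zero-pad to 4 bytes: K' = d3 73 3c 00.
K' ⊕ ipad = e5 45 0a 36; K' ⊕ opad = 8f 2f 60 5c.
m1: inner = H(e5 45 0a 36 36 f2 79) = 0b; tag = H(8f 2f 60 5c 0b) = 85 ← matches
m2: inner = H(e5 45 0a 36 04 49 93) = 4a; tag = H(8f 2f 60 5c 4a) = c4
m3: inner = H(e5 45 0a 36 4e 4a 6f) = 71; tag = H(8f 2f 60 5c 71) = eb
m4: inner = H(e5 45 0a 36 79 75 6c) = c4; tag = H(8f 2f 60 5c c4) = 3e

1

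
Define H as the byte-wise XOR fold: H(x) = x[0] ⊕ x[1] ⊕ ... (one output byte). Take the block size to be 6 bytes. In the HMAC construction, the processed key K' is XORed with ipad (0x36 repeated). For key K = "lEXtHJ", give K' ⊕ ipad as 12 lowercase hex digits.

Key "lEXtHJ" = 6c 45 58 74 48 4a is exactly B = 6 bytes: K' = 6c 45 58 74 48 4a.
XOR each byte with 0x36: 6c⊕36=5a, 45⊕36=73, 58⊕36=6e, 74⊕36=42, 48⊕36=7e, 4a⊕36=7c.

5a736e427e7c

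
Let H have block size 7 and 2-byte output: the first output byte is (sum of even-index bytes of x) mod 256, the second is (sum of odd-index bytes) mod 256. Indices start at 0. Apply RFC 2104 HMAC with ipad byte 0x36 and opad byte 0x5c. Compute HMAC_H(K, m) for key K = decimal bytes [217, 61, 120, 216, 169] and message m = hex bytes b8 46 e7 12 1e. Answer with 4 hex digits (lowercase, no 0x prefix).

Key decimal bytes [217, 61, 120, 216, 169] = d9 3d 78 d8 a9 is 5 bytes ≤ B = 7; zero-pad to 7 bytes: K' = d9 3d 78 d8 a9 00 00.
K' ⊕ ipad = ef 0b 4e ee 9f 36 36.  K' ⊕ opad = 85 61 24 84 f5 5c 5c.
Inner input = (K'⊕ipad) ∥ m = ef 0b 4e ee 9f 36 36 ∥ b8 46 e7 12 1e.
Inner hash: even-index sum = 618 mod 256 = 106; odd-index sum = 748 mod 256 = 236 → 6a ec.
Outer input = (K'⊕opad) ∥ inner = 85 61 24 84 f5 5c 5c ∥ 6a ec.
Outer hash (tag): even-index sum = 742 mod 256 = 230; odd-index sum = 427 mod 256 = 171 → e6 ab.

e6ab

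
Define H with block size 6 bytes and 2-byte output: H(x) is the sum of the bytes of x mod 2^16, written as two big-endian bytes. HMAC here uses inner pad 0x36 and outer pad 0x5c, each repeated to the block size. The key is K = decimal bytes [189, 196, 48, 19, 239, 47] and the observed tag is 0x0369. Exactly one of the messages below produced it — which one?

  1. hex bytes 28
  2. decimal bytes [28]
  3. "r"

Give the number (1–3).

Key decimal bytes [189, 196, 48, 19, 239, 47] = bd c4 30 13 ef 2f is exactly B = 6 bytes: K' = bd c4 30 13 ef 2f.
K' ⊕ ipad = 8b f2 06 25 d9 19; K' ⊕ opad = e1 98 6c 4f b3 73.
m1: inner = H(8b f2 06 25 d9 19 28) = 02 c2; tag = H(e1 98 6c 4f b3 73 02 c2) = 041e
m2: inner = H(8b f2 06 25 d9 19 1c) = 02 b6; tag = H(e1 98 6c 4f b3 73 02 b6) = 0412
m3: inner = H(8b f2 06 25 d9 19 72) = 03 0c; tag = H(e1 98 6c 4f b3 73 03 0c) = 0369 ← matches

3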